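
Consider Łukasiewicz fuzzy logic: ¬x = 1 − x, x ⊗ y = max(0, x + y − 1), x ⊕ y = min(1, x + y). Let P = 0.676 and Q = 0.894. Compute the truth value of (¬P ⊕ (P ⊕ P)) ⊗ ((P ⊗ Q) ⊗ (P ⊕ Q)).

0.570

¬P = 1 − 0.676 = 0.324
P ⊕ P = min(1, 0.676 + 0.676) = min(1, 1.352) = 1.000
¬P ⊕ (P ⊕ P) = min(1, 0.324 + 1.000) = min(1, 1.324) = 1.000
P ⊗ Q = max(0, 0.676 + 0.894 − 1) = max(0, 0.570) = 0.570
P ⊕ Q = min(1, 0.676 + 0.894) = min(1, 1.570) = 1.000
(P ⊗ Q) ⊗ (P ⊕ Q) = max(0, 0.570 + 1.000 − 1) = max(0, 0.570) = 0.570
(¬P ⊕ (P ⊕ P)) ⊗ ((P ⊗ Q) ⊗ (P ⊕ Q)) = max(0, 1.000 + 0.570 − 1) = max(0, 0.570) = 0.570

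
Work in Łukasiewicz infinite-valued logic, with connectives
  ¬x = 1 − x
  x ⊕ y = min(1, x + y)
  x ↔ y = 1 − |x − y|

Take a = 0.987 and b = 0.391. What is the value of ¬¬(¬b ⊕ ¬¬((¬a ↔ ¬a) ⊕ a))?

1.000

¬b = 1 − 0.391 = 0.609
¬a = 1 − 0.987 = 0.013
¬a ↔ ¬a = 1 − |0.013 − 0.013| = 1 − 0.000 = 1.000
(¬a ↔ ¬a) ⊕ a = min(1, 1.000 + 0.987) = min(1, 1.987) = 1.000
¬((¬a ↔ ¬a) ⊕ a) = 1 − 1.000 = 0.000
¬¬((¬a ↔ ¬a) ⊕ a) = 1 − 0.000 = 1.000
¬b ⊕ ¬¬((¬a ↔ ¬a) ⊕ a) = min(1, 0.609 + 1.000) = min(1, 1.609) = 1.000
¬(¬b ⊕ ¬¬((¬a ↔ ¬a) ⊕ a)) = 1 − 1.000 = 0.000
¬¬(¬b ⊕ ¬¬((¬a ↔ ¬a) ⊕ a)) = 1 − 0.000 = 1.000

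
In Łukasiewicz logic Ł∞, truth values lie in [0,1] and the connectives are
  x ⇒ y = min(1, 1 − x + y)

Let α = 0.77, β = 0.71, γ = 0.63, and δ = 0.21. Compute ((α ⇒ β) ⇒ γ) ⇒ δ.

α ⇒ β = min(1, 1 − 0.77 + 0.71) = min(1, 0.94) = 0.94
(α ⇒ β) ⇒ γ = min(1, 1 − 0.94 + 0.63) = min(1, 0.69) = 0.69
((α ⇒ β) ⇒ γ) ⇒ δ = min(1, 1 − 0.69 + 0.21) = min(1, 0.52) = 0.52

0.52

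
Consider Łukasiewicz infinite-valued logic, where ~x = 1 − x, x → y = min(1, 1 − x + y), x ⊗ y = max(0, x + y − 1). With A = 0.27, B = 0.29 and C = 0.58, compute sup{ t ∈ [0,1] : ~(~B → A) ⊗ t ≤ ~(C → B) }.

~B = 1 − 0.29 = 0.71
~B → A = min(1, 1 − 0.71 + 0.27) = min(1, 0.56) = 0.56
~(~B → A) = 1 − 0.56 = 0.44
So the left factor is ~(~B → A) = 0.44.
C → B = min(1, 1 − 0.58 + 0.29) = min(1, 0.71) = 0.71
~(C → B) = 1 − 0.71 = 0.29
So the right-hand bound is ~(C → B) = 0.29.
The residuum of the Łukasiewicz t-norm gives the supremum: min(1, 1 − 0.44 + 0.29).
1 − 0.44 + 0.29 = 0.85, so t = min(1, 0.85) = 0.85.
Check: 0.44 ⊗ 0.85 = max(0, 0.29) = 0.29 ≤ 0.29.

0.85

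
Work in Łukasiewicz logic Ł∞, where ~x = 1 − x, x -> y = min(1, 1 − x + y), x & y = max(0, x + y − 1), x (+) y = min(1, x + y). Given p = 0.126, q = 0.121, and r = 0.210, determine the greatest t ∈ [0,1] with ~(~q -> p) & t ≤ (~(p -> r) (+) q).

~q = 1 − 0.121 = 0.879
~q -> p = min(1, 1 − 0.879 + 0.126) = min(1, 0.247) = 0.247
~(~q -> p) = 1 − 0.247 = 0.753
So the left factor is ~(~q -> p) = 0.753.
p -> r = min(1, 1 − 0.126 + 0.210) = min(1, 1.084) = 1.000
~(p -> r) = 1 − 1.000 = 0.000
~(p -> r) (+) q = min(1, 0.000 + 0.121) = min(1, 0.121) = 0.121
So the right-hand bound is ~(p -> r) (+) q = 0.121.
The residuum of the Łukasiewicz t-norm gives the supremum: min(1, 1 − 0.753 + 0.121).
1 − 0.753 + 0.121 = 0.368, so t = min(1, 0.368) = 0.368.
Check: 0.753 & 0.368 = max(0, 0.121) = 0.121 ≤ 0.121.

0.368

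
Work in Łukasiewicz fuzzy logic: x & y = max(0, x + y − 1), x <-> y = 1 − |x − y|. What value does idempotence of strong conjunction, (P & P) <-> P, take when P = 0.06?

0.94

P & P = max(0, 0.06 + 0.06 − 1) = max(0, -0.88) = 0.00
(P & P) <-> P = 1 − |0.00 − 0.06| = 1 − 0.06 = 0.94
(The value 0.94 < 1 shows this instance is not satisfied; fails in Ł∞ since a ⊗ a = max(0, 2a−1) ≠ a in general.)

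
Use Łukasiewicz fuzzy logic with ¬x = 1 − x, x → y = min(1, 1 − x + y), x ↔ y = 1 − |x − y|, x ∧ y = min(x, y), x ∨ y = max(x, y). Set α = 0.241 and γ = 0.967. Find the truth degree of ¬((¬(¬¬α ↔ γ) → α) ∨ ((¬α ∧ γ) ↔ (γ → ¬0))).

0.241

¬α = 1 − 0.241 = 0.759
¬¬α = 1 − 0.759 = 0.241
¬¬α ↔ γ = 1 − |0.241 − 0.967| = 1 − 0.726 = 0.274
¬(¬¬α ↔ γ) = 1 − 0.274 = 0.726
¬(¬¬α ↔ γ) → α = min(1, 1 − 0.726 + 0.241) = min(1, 0.515) = 0.515
¬α ∧ γ = min(0.759, 0.967) = 0.759
¬0 = 1 − 0.000 = 1.000
γ → ¬0 = min(1, 1 − 0.967 + 1.000) = min(1, 1.033) = 1.000
(¬α ∧ γ) ↔ (γ → ¬0) = 1 − |0.759 − 1.000| = 1 − 0.241 = 0.759
(¬(¬¬α ↔ γ) → α) ∨ ((¬α ∧ γ) ↔ (γ → ¬0)) = max(0.515, 0.759) = 0.759
¬((¬(¬¬α ↔ γ) → α) ∨ ((¬α ∧ γ) ↔ (γ → ¬0))) = 1 − 0.759 = 0.241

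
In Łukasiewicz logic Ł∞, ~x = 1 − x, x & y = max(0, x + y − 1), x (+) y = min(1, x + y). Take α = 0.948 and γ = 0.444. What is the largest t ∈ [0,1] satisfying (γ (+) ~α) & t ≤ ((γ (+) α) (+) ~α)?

~α = 1 − 0.948 = 0.052
γ (+) ~α = min(1, 0.444 + 0.052) = min(1, 0.496) = 0.496
So the left factor is γ (+) ~α = 0.496.
γ (+) α = min(1, 0.444 + 0.948) = min(1, 1.392) = 1.000
(γ (+) α) (+) ~α = min(1, 1.000 + 0.052) = min(1, 1.052) = 1.000
So the right-hand bound is (γ (+) α) (+) ~α = 1.000.
The residuum of the Łukasiewicz t-norm gives the supremum: min(1, 1 − 0.496 + 1.000).
1 − 0.496 + 1.000 = 1.504, so t = min(1, 1.504) = 1.000.
Check: 0.496 & 1.000 = max(0, 0.496) = 0.496 ≤ 1.000.

1.000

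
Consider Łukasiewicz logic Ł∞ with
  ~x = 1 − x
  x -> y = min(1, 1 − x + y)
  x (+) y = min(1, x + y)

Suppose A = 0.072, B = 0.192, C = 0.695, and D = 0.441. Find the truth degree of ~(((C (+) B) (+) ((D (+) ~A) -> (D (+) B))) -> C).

0.305

C (+) B = min(1, 0.695 + 0.192) = min(1, 0.887) = 0.887
~A = 1 − 0.072 = 0.928
D (+) ~A = min(1, 0.441 + 0.928) = min(1, 1.369) = 1.000
D (+) B = min(1, 0.441 + 0.192) = min(1, 0.633) = 0.633
(D (+) ~A) -> (D (+) B) = min(1, 1 − 1.000 + 0.633) = min(1, 0.633) = 0.633
(C (+) B) (+) ((D (+) ~A) -> (D (+) B)) = min(1, 0.887 + 0.633) = min(1, 1.520) = 1.000
((C (+) B) (+) ((D (+) ~A) -> (D (+) B))) -> C = min(1, 1 − 1.000 + 0.695) = min(1, 0.695) = 0.695
~(((C (+) B) (+) ((D (+) ~A) -> (D (+) B))) -> C) = 1 − 0.695 = 0.305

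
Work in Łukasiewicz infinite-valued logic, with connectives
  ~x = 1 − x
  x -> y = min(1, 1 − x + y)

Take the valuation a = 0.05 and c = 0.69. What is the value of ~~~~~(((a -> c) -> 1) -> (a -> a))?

a -> c = min(1, 1 − 0.05 + 0.69) = min(1, 1.64) = 1.00
(a -> c) -> 1 = min(1, 1 − 1.00 + 1.00) = min(1, 1.00) = 1.00
a -> a = min(1, 1 − 0.05 + 0.05) = min(1, 1.00) = 1.00
((a -> c) -> 1) -> (a -> a) = min(1, 1 − 1.00 + 1.00) = min(1, 1.00) = 1.00
~(((a -> c) -> 1) -> (a -> a)) = 1 − 1.00 = 0.00
~~(((a -> c) -> 1) -> (a -> a)) = 1 − 0.00 = 1.00
~~~(((a -> c) -> 1) -> (a -> a)) = 1 − 1.00 = 0.00
~~~~(((a -> c) -> 1) -> (a -> a)) = 1 − 0.00 = 1.00
~~~~~(((a -> c) -> 1) -> (a -> a)) = 1 − 1.00 = 0.00

0.00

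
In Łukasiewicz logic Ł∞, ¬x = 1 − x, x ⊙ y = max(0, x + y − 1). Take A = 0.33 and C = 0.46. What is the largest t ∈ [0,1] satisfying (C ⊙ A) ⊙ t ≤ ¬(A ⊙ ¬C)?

1.00

C ⊙ A = max(0, 0.46 + 0.33 − 1) = max(0, -0.21) = 0.00
So the left factor is C ⊙ A = 0.00.
¬C = 1 − 0.46 = 0.54
A ⊙ ¬C = max(0, 0.33 + 0.54 − 1) = max(0, -0.13) = 0.00
¬(A ⊙ ¬C) = 1 − 0.00 = 1.00
So the right-hand bound is ¬(A ⊙ ¬C) = 1.00.
The residuum of the Łukasiewicz t-norm gives the supremum: min(1, 1 − 0.00 + 1.00).
1 − 0.00 + 1.00 = 2.00, so t = min(1, 2.00) = 1.00.
Check: 0.00 ⊙ 1.00 = max(0, 0.00) = 0.00 ≤ 1.00.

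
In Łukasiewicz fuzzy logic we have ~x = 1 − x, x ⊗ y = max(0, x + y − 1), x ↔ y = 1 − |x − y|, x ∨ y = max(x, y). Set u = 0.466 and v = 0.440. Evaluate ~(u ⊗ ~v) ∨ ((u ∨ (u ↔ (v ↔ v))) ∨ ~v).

0.974

~v = 1 − 0.440 = 0.560
u ⊗ ~v = max(0, 0.466 + 0.560 − 1) = max(0, 0.026) = 0.026
~(u ⊗ ~v) = 1 − 0.026 = 0.974
v ↔ v = 1 − |0.440 − 0.440| = 1 − 0.000 = 1.000
u ↔ (v ↔ v) = 1 − |0.466 − 1.000| = 1 − 0.534 = 0.466
u ∨ (u ↔ (v ↔ v)) = max(0.466, 0.466) = 0.466
(u ∨ (u ↔ (v ↔ v))) ∨ ~v = max(0.466, 0.560) = 0.560
~(u ⊗ ~v) ∨ ((u ∨ (u ↔ (v ↔ v))) ∨ ~v) = max(0.974, 0.560) = 0.974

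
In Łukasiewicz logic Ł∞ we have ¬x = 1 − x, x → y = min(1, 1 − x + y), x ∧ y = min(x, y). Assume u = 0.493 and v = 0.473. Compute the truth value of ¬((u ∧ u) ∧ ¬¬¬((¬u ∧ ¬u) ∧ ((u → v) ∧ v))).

u ∧ u = min(0.493, 0.493) = 0.493
¬u = 1 − 0.493 = 0.507
¬u ∧ ¬u = min(0.507, 0.507) = 0.507
u → v = min(1, 1 − 0.493 + 0.473) = min(1, 0.980) = 0.980
(u → v) ∧ v = min(0.980, 0.473) = 0.473
(¬u ∧ ¬u) ∧ ((u → v) ∧ v) = min(0.507, 0.473) = 0.473
¬((¬u ∧ ¬u) ∧ ((u → v) ∧ v)) = 1 − 0.473 = 0.527
¬¬((¬u ∧ ¬u) ∧ ((u → v) ∧ v)) = 1 − 0.527 = 0.473
¬¬¬((¬u ∧ ¬u) ∧ ((u → v) ∧ v)) = 1 − 0.473 = 0.527
(u ∧ u) ∧ ¬¬¬((¬u ∧ ¬u) ∧ ((u → v) ∧ v)) = min(0.493, 0.527) = 0.493
¬((u ∧ u) ∧ ¬¬¬((¬u ∧ ¬u) ∧ ((u → v) ∧ v))) = 1 − 0.493 = 0.507

0.507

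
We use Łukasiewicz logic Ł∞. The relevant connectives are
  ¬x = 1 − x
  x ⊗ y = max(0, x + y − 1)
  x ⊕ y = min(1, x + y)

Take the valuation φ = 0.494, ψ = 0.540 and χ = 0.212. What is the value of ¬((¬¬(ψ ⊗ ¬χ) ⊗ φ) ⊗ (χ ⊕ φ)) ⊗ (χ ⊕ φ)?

0.706

¬χ = 1 − 0.212 = 0.788
ψ ⊗ ¬χ = max(0, 0.540 + 0.788 − 1) = max(0, 0.328) = 0.328
¬(ψ ⊗ ¬χ) = 1 − 0.328 = 0.672
¬¬(ψ ⊗ ¬χ) = 1 − 0.672 = 0.328
¬¬(ψ ⊗ ¬χ) ⊗ φ = max(0, 0.328 + 0.494 − 1) = max(0, -0.178) = 0.000
χ ⊕ φ = min(1, 0.212 + 0.494) = min(1, 0.706) = 0.706
(¬¬(ψ ⊗ ¬χ) ⊗ φ) ⊗ (χ ⊕ φ) = max(0, 0.000 + 0.706 − 1) = max(0, -0.294) = 0.000
¬((¬¬(ψ ⊗ ¬χ) ⊗ φ) ⊗ (χ ⊕ φ)) = 1 − 0.000 = 1.000
¬((¬¬(ψ ⊗ ¬χ) ⊗ φ) ⊗ (χ ⊕ φ)) ⊗ (χ ⊕ φ) = max(0, 1.000 + 0.706 − 1) = max(0, 0.706) = 0.706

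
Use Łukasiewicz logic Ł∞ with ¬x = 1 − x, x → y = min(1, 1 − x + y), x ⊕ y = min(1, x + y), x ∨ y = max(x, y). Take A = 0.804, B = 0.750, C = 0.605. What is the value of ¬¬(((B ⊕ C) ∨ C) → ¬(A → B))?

B ⊕ C = min(1, 0.750 + 0.605) = min(1, 1.355) = 1.000
(B ⊕ C) ∨ C = max(1.000, 0.605) = 1.000
A → B = min(1, 1 − 0.804 + 0.750) = min(1, 0.946) = 0.946
¬(A → B) = 1 − 0.946 = 0.054
((B ⊕ C) ∨ C) → ¬(A → B) = min(1, 1 − 1.000 + 0.054) = min(1, 0.054) = 0.054
¬(((B ⊕ C) ∨ C) → ¬(A → B)) = 1 − 0.054 = 0.946
¬¬(((B ⊕ C) ∨ C) → ¬(A → B)) = 1 − 0.946 = 0.054

0.054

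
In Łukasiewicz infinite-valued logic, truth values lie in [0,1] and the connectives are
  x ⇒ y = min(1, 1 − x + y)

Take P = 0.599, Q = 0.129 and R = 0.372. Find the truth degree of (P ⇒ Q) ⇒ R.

0.842

P ⇒ Q = min(1, 1 − 0.599 + 0.129) = min(1, 0.530) = 0.530
(P ⇒ Q) ⇒ R = min(1, 1 − 0.530 + 0.372) = min(1, 0.842) = 0.842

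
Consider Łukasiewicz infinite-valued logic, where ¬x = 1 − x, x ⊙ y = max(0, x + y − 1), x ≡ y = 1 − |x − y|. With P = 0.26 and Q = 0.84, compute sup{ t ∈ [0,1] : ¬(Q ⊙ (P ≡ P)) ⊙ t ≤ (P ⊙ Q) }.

P ≡ P = 1 − |0.26 − 0.26| = 1 − 0.00 = 1.00
Q ⊙ (P ≡ P) = max(0, 0.84 + 1.00 − 1) = max(0, 0.84) = 0.84
¬(Q ⊙ (P ≡ P)) = 1 − 0.84 = 0.16
So the left factor is ¬(Q ⊙ (P ≡ P)) = 0.16.
P ⊙ Q = max(0, 0.26 + 0.84 − 1) = max(0, 0.10) = 0.10
So the right-hand bound is P ⊙ Q = 0.10.
The residuum of the Łukasiewicz t-norm gives the supremum: min(1, 1 − 0.16 + 0.10).
1 − 0.16 + 0.10 = 0.94, so t = min(1, 0.94) = 0.94.
Check: 0.16 ⊙ 0.94 = max(0, 0.10) = 0.10 ≤ 0.10.

0.94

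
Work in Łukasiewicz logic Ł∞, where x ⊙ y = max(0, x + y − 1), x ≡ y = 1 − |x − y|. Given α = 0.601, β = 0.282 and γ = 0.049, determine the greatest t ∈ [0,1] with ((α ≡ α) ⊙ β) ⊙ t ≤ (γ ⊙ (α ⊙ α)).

α ≡ α = 1 − |0.601 − 0.601| = 1 − 0.000 = 1.000
(α ≡ α) ⊙ β = max(0, 1.000 + 0.282 − 1) = max(0, 0.282) = 0.282
So the left factor is (α ≡ α) ⊙ β = 0.282.
α ⊙ α = max(0, 0.601 + 0.601 − 1) = max(0, 0.202) = 0.202
γ ⊙ (α ⊙ α) = max(0, 0.049 + 0.202 − 1) = max(0, -0.749) = 0.000
So the right-hand bound is γ ⊙ (α ⊙ α) = 0.000.
The residuum of the Łukasiewicz t-norm gives the supremum: min(1, 1 − 0.282 + 0.000).
1 − 0.282 + 0.000 = 0.718, so t = min(1, 0.718) = 0.718.
Check: 0.282 ⊙ 0.718 = max(0, 0.000) = 0.000 ≤ 0.000.

0.718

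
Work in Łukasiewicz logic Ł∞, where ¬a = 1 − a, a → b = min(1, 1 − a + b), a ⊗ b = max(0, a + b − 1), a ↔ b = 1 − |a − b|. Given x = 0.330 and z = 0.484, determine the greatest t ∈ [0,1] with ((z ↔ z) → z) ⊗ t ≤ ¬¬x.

z ↔ z = 1 − |0.484 − 0.484| = 1 − 0.000 = 1.000
(z ↔ z) → z = min(1, 1 − 1.000 + 0.484) = min(1, 0.484) = 0.484
So the left factor is (z ↔ z) → z = 0.484.
¬x = 1 − 0.330 = 0.670
¬¬x = 1 − 0.670 = 0.330
So the right-hand bound is ¬¬x = 0.330.
The residuum of the Łukasiewicz t-norm gives the supremum: min(1, 1 − 0.484 + 0.330).
1 − 0.484 + 0.330 = 0.846, so t = min(1, 0.846) = 0.846.
Check: 0.484 ⊗ 0.846 = max(0, 0.330) = 0.330 ≤ 0.330.

0.846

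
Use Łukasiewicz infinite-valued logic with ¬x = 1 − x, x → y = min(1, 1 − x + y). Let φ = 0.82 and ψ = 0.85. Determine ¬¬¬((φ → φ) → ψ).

φ → φ = min(1, 1 − 0.82 + 0.82) = min(1, 1.00) = 1.00
(φ → φ) → ψ = min(1, 1 − 1.00 + 0.85) = min(1, 0.85) = 0.85
¬((φ → φ) → ψ) = 1 − 0.85 = 0.15
¬¬((φ → φ) → ψ) = 1 − 0.15 = 0.85
¬¬¬((φ → φ) → ψ) = 1 − 0.85 = 0.15

0.15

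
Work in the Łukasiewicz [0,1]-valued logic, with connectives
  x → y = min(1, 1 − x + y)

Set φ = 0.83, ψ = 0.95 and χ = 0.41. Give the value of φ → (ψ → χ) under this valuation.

ψ → χ = min(1, 1 − 0.95 + 0.41) = min(1, 0.46) = 0.46
φ → (ψ → χ) = min(1, 1 − 0.83 + 0.46) = min(1, 0.63) = 0.63

0.63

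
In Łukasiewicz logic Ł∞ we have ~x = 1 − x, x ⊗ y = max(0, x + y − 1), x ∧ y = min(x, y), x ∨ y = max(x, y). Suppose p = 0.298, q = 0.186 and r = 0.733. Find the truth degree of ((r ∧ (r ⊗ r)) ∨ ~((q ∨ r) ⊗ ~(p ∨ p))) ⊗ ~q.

0.379

r ⊗ r = max(0, 0.733 + 0.733 − 1) = max(0, 0.466) = 0.466
r ∧ (r ⊗ r) = min(0.733, 0.466) = 0.466
q ∨ r = max(0.186, 0.733) = 0.733
p ∨ p = max(0.298, 0.298) = 0.298
~(p ∨ p) = 1 − 0.298 = 0.702
(q ∨ r) ⊗ ~(p ∨ p) = max(0, 0.733 + 0.702 − 1) = max(0, 0.435) = 0.435
~((q ∨ r) ⊗ ~(p ∨ p)) = 1 − 0.435 = 0.565
(r ∧ (r ⊗ r)) ∨ ~((q ∨ r) ⊗ ~(p ∨ p)) = max(0.466, 0.565) = 0.565
~q = 1 − 0.186 = 0.814
((r ∧ (r ⊗ r)) ∨ ~((q ∨ r) ⊗ ~(p ∨ p))) ⊗ ~q = max(0, 0.565 + 0.814 − 1) = max(0, 0.379) = 0.379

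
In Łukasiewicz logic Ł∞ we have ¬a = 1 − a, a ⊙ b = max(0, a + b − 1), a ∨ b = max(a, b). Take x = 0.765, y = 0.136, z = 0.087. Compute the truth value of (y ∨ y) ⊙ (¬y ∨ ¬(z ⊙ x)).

y ∨ y = max(0.136, 0.136) = 0.136
¬y = 1 − 0.136 = 0.864
z ⊙ x = max(0, 0.087 + 0.765 − 1) = max(0, -0.148) = 0.000
¬(z ⊙ x) = 1 − 0.000 = 1.000
¬y ∨ ¬(z ⊙ x) = max(0.864, 1.000) = 1.000
(y ∨ y) ⊙ (¬y ∨ ¬(z ⊙ x)) = max(0, 0.136 + 1.000 − 1) = max(0, 0.136) = 0.136

0.136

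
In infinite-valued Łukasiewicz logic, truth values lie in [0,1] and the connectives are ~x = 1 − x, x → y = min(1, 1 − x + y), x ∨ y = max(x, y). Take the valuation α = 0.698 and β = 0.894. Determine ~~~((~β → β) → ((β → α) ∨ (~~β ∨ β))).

0.106

~β = 1 − 0.894 = 0.106
~β → β = min(1, 1 − 0.106 + 0.894) = min(1, 1.788) = 1.000
β → α = min(1, 1 − 0.894 + 0.698) = min(1, 0.804) = 0.804
~~β = 1 − 0.106 = 0.894
~~β ∨ β = max(0.894, 0.894) = 0.894
(β → α) ∨ (~~β ∨ β) = max(0.804, 0.894) = 0.894
(~β → β) → ((β → α) ∨ (~~β ∨ β)) = min(1, 1 − 1.000 + 0.894) = min(1, 0.894) = 0.894
~((~β → β) → ((β → α) ∨ (~~β ∨ β))) = 1 − 0.894 = 0.106
~~((~β → β) → ((β → α) ∨ (~~β ∨ β))) = 1 − 0.106 = 0.894
~~~((~β → β) → ((β → α) ∨ (~~β ∨ β))) = 1 − 0.894 = 0.106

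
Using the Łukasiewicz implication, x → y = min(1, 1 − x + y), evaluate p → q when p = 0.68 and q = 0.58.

p → q = min(1, 1 − 0.68 + 0.58) = min(1, 0.90) = 0.90
For comparison, the Gödel implication (1 if x ≤ y else y) would give 0.58.

0.90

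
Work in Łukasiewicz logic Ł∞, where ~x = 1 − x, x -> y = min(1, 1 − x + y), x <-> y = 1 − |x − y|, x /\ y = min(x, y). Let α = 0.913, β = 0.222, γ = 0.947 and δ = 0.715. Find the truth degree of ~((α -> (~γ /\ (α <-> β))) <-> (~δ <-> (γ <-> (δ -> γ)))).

0.198

~γ = 1 − 0.947 = 0.053
α <-> β = 1 − |0.913 − 0.222| = 1 − 0.691 = 0.309
~γ /\ (α <-> β) = min(0.053, 0.309) = 0.053
α -> (~γ /\ (α <-> β)) = min(1, 1 − 0.913 + 0.053) = min(1, 0.140) = 0.140
~δ = 1 − 0.715 = 0.285
δ -> γ = min(1, 1 − 0.715 + 0.947) = min(1, 1.232) = 1.000
γ <-> (δ -> γ) = 1 − |0.947 − 1.000| = 1 − 0.053 = 0.947
~δ <-> (γ <-> (δ -> γ)) = 1 − |0.285 − 0.947| = 1 − 0.662 = 0.338
(α -> (~γ /\ (α <-> β))) <-> (~δ <-> (γ <-> (δ -> γ))) = 1 − |0.140 − 0.338| = 1 − 0.198 = 0.802
~((α -> (~γ /\ (α <-> β))) <-> (~δ <-> (γ <-> (δ -> γ)))) = 1 − 0.802 = 0.198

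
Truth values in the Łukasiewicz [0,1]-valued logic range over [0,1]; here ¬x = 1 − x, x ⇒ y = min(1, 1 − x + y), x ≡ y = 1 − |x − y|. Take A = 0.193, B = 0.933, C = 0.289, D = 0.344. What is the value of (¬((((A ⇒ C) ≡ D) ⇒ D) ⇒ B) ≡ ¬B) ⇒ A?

A ⇒ C = min(1, 1 − 0.193 + 0.289) = min(1, 1.096) = 1.000
(A ⇒ C) ≡ D = 1 − |1.000 − 0.344| = 1 − 0.656 = 0.344
((A ⇒ C) ≡ D) ⇒ D = min(1, 1 − 0.344 + 0.344) = min(1, 1.000) = 1.000
(((A ⇒ C) ≡ D) ⇒ D) ⇒ B = min(1, 1 − 1.000 + 0.933) = min(1, 0.933) = 0.933
¬((((A ⇒ C) ≡ D) ⇒ D) ⇒ B) = 1 − 0.933 = 0.067
¬B = 1 − 0.933 = 0.067
¬((((A ⇒ C) ≡ D) ⇒ D) ⇒ B) ≡ ¬B = 1 − |0.067 − 0.067| = 1 − 0.000 = 1.000
(¬((((A ⇒ C) ≡ D) ⇒ D) ⇒ B) ≡ ¬B) ⇒ A = min(1, 1 − 1.000 + 0.193) = min(1, 0.193) = 0.193

0.193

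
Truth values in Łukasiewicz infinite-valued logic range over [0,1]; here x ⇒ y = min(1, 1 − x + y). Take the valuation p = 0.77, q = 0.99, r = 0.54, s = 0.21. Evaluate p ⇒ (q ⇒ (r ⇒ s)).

r ⇒ s = min(1, 1 − 0.54 + 0.21) = min(1, 0.67) = 0.67
q ⇒ (r ⇒ s) = min(1, 1 − 0.99 + 0.67) = min(1, 0.68) = 0.68
p ⇒ (q ⇒ (r ⇒ s)) = min(1, 1 − 0.77 + 0.68) = min(1, 0.91) = 0.91

0.91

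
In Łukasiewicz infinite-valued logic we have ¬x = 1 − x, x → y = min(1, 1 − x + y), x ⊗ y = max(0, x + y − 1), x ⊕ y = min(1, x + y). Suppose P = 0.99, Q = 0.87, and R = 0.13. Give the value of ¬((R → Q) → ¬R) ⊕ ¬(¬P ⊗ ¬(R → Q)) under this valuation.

1.00

R → Q = min(1, 1 − 0.13 + 0.87) = min(1, 1.74) = 1.00
¬R = 1 − 0.13 = 0.87
(R → Q) → ¬R = min(1, 1 − 1.00 + 0.87) = min(1, 0.87) = 0.87
¬((R → Q) → ¬R) = 1 − 0.87 = 0.13
¬P = 1 − 0.99 = 0.01
¬(R → Q) = 1 − 1.00 = 0.00
¬P ⊗ ¬(R → Q) = max(0, 0.01 + 0.00 − 1) = max(0, -0.99) = 0.00
¬(¬P ⊗ ¬(R → Q)) = 1 − 0.00 = 1.00
¬((R → Q) → ¬R) ⊕ ¬(¬P ⊗ ¬(R → Q)) = min(1, 0.13 + 1.00) = min(1, 1.13) = 1.00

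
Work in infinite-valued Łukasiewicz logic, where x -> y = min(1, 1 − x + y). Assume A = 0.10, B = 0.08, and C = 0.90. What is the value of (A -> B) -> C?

0.92

A -> B = min(1, 1 − 0.10 + 0.08) = min(1, 0.98) = 0.98
(A -> B) -> C = min(1, 1 − 0.98 + 0.90) = min(1, 0.92) = 0.92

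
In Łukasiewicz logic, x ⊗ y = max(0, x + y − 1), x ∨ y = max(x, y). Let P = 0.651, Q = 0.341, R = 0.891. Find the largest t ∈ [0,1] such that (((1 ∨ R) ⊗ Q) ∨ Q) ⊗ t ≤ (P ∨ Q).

1 ∨ R = max(1.000, 0.891) = 1.000
(1 ∨ R) ⊗ Q = max(0, 1.000 + 0.341 − 1) = max(0, 0.341) = 0.341
((1 ∨ R) ⊗ Q) ∨ Q = max(0.341, 0.341) = 0.341
So the left factor is ((1 ∨ R) ⊗ Q) ∨ Q = 0.341.
P ∨ Q = max(0.651, 0.341) = 0.651
So the right-hand bound is P ∨ Q = 0.651.
The residuum of the Łukasiewicz t-norm gives the supremum: min(1, 1 − 0.341 + 0.651).
1 − 0.341 + 0.651 = 1.310, so t = min(1, 1.310) = 1.000.
Check: 0.341 ⊗ 1.000 = max(0, 0.341) = 0.341 ≤ 0.651.

1.000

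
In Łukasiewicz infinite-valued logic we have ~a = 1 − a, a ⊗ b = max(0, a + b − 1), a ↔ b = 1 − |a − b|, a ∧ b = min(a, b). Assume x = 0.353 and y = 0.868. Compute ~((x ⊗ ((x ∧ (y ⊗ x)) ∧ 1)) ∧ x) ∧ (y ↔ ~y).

0.264

y ⊗ x = max(0, 0.868 + 0.353 − 1) = max(0, 0.221) = 0.221
x ∧ (y ⊗ x) = min(0.353, 0.221) = 0.221
(x ∧ (y ⊗ x)) ∧ 1 = min(0.221, 1.000) = 0.221
x ⊗ ((x ∧ (y ⊗ x)) ∧ 1) = max(0, 0.353 + 0.221 − 1) = max(0, -0.426) = 0.000
(x ⊗ ((x ∧ (y ⊗ x)) ∧ 1)) ∧ x = min(0.000, 0.353) = 0.000
~((x ⊗ ((x ∧ (y ⊗ x)) ∧ 1)) ∧ x) = 1 − 0.000 = 1.000
~y = 1 − 0.868 = 0.132
y ↔ ~y = 1 − |0.868 − 0.132| = 1 − 0.736 = 0.264
~((x ⊗ ((x ∧ (y ⊗ x)) ∧ 1)) ∧ x) ∧ (y ↔ ~y) = min(1.000, 0.264) = 0.264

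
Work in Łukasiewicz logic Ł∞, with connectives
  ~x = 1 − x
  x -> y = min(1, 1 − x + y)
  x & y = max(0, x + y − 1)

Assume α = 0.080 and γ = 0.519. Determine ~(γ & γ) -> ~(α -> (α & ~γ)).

0.118

γ & γ = max(0, 0.519 + 0.519 − 1) = max(0, 0.038) = 0.038
~(γ & γ) = 1 − 0.038 = 0.962
~γ = 1 − 0.519 = 0.481
α & ~γ = max(0, 0.080 + 0.481 − 1) = max(0, -0.439) = 0.000
α -> (α & ~γ) = min(1, 1 − 0.080 + 0.000) = min(1, 0.920) = 0.920
~(α -> (α & ~γ)) = 1 − 0.920 = 0.080
~(γ & γ) -> ~(α -> (α & ~γ)) = min(1, 1 − 0.962 + 0.080) = min(1, 0.118) = 0.118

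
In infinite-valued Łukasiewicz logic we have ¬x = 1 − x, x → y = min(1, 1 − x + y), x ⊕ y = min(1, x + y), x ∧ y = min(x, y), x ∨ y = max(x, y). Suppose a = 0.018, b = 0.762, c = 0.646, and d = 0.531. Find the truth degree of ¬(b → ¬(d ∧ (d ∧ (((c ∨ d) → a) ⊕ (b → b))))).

0.293

c ∨ d = max(0.646, 0.531) = 0.646
(c ∨ d) → a = min(1, 1 − 0.646 + 0.018) = min(1, 0.372) = 0.372
b → b = min(1, 1 − 0.762 + 0.762) = min(1, 1.000) = 1.000
((c ∨ d) → a) ⊕ (b → b) = min(1, 0.372 + 1.000) = min(1, 1.372) = 1.000
d ∧ (((c ∨ d) → a) ⊕ (b → b)) = min(0.531, 1.000) = 0.531
d ∧ (d ∧ (((c ∨ d) → a) ⊕ (b → b))) = min(0.531, 0.531) = 0.531
¬(d ∧ (d ∧ (((c ∨ d) → a) ⊕ (b → b)))) = 1 − 0.531 = 0.469
b → ¬(d ∧ (d ∧ (((c ∨ d) → a) ⊕ (b → b)))) = min(1, 1 − 0.762 + 0.469) = min(1, 0.707) = 0.707
¬(b → ¬(d ∧ (d ∧ (((c ∨ d) → a) ⊕ (b → b))))) = 1 − 0.707 = 0.293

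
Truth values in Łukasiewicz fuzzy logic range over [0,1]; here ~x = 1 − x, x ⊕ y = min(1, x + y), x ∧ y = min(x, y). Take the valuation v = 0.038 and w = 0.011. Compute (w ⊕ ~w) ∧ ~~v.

~w = 1 − 0.011 = 0.989
w ⊕ ~w = min(1, 0.011 + 0.989) = min(1, 1.000) = 1.000
~v = 1 − 0.038 = 0.962
~~v = 1 − 0.962 = 0.038
(w ⊕ ~w) ∧ ~~v = min(1.000, 0.038) = 0.038

0.038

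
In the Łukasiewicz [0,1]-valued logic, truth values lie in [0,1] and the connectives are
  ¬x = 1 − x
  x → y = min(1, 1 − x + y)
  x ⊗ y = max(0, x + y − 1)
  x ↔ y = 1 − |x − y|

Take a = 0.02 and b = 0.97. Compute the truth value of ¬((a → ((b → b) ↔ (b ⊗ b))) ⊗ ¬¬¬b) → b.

1.00

b → b = min(1, 1 − 0.97 + 0.97) = min(1, 1.00) = 1.00
b ⊗ b = max(0, 0.97 + 0.97 − 1) = max(0, 0.94) = 0.94
(b → b) ↔ (b ⊗ b) = 1 − |1.00 − 0.94| = 1 − 0.06 = 0.94
a → ((b → b) ↔ (b ⊗ b)) = min(1, 1 − 0.02 + 0.94) = min(1, 1.92) = 1.00
¬b = 1 − 0.97 = 0.03
¬¬b = 1 − 0.03 = 0.97
¬¬¬b = 1 − 0.97 = 0.03
(a → ((b → b) ↔ (b ⊗ b))) ⊗ ¬¬¬b = max(0, 1.00 + 0.03 − 1) = max(0, 0.03) = 0.03
¬((a → ((b → b) ↔ (b ⊗ b))) ⊗ ¬¬¬b) = 1 − 0.03 = 0.97
¬((a → ((b → b) ↔ (b ⊗ b))) ⊗ ¬¬¬b) → b = min(1, 1 − 0.97 + 0.97) = min(1, 1.00) = 1.00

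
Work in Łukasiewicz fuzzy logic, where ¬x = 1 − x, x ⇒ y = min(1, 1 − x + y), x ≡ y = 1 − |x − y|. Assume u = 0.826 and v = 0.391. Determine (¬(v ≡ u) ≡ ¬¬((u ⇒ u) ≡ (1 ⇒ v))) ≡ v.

0.435

v ≡ u = 1 − |0.391 − 0.826| = 1 − 0.435 = 0.565
¬(v ≡ u) = 1 − 0.565 = 0.435
u ⇒ u = min(1, 1 − 0.826 + 0.826) = min(1, 1.000) = 1.000
1 ⇒ v = min(1, 1 − 1.000 + 0.391) = min(1, 0.391) = 0.391
(u ⇒ u) ≡ (1 ⇒ v) = 1 − |1.000 − 0.391| = 1 − 0.609 = 0.391
¬((u ⇒ u) ≡ (1 ⇒ v)) = 1 − 0.391 = 0.609
¬¬((u ⇒ u) ≡ (1 ⇒ v)) = 1 − 0.609 = 0.391
¬(v ≡ u) ≡ ¬¬((u ⇒ u) ≡ (1 ⇒ v)) = 1 − |0.435 − 0.391| = 1 − 0.044 = 0.956
(¬(v ≡ u) ≡ ¬¬((u ⇒ u) ≡ (1 ⇒ v))) ≡ v = 1 − |0.956 − 0.391| = 1 − 0.565 = 0.435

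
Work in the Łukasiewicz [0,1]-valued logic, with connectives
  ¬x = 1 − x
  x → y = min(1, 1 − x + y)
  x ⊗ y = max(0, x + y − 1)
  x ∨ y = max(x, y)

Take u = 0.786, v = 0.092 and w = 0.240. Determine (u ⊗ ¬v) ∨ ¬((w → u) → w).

¬v = 1 − 0.092 = 0.908
u ⊗ ¬v = max(0, 0.786 + 0.908 − 1) = max(0, 0.694) = 0.694
w → u = min(1, 1 − 0.240 + 0.786) = min(1, 1.546) = 1.000
(w → u) → w = min(1, 1 − 1.000 + 0.240) = min(1, 0.240) = 0.240
¬((w → u) → w) = 1 − 0.240 = 0.760
(u ⊗ ¬v) ∨ ¬((w → u) → w) = max(0.694, 0.760) = 0.760

0.760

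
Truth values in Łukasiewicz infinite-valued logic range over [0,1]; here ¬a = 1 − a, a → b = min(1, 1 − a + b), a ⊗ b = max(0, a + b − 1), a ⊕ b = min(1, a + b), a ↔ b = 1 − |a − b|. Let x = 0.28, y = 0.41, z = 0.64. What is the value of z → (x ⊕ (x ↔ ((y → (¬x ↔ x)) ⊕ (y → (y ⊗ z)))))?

0.92

¬x = 1 − 0.28 = 0.72
¬x ↔ x = 1 − |0.72 − 0.28| = 1 − 0.44 = 0.56
y → (¬x ↔ x) = min(1, 1 − 0.41 + 0.56) = min(1, 1.15) = 1.00
y ⊗ z = max(0, 0.41 + 0.64 − 1) = max(0, 0.05) = 0.05
y → (y ⊗ z) = min(1, 1 − 0.41 + 0.05) = min(1, 0.64) = 0.64
(y → (¬x ↔ x)) ⊕ (y → (y ⊗ z)) = min(1, 1.00 + 0.64) = min(1, 1.64) = 1.00
x ↔ ((y → (¬x ↔ x)) ⊕ (y → (y ⊗ z))) = 1 − |0.28 − 1.00| = 1 − 0.72 = 0.28
x ⊕ (x ↔ ((y → (¬x ↔ x)) ⊕ (y → (y ⊗ z)))) = min(1, 0.28 + 0.28) = min(1, 0.56) = 0.56
z → (x ⊕ (x ↔ ((y → (¬x ↔ x)) ⊕ (y → (y ⊗ z))))) = min(1, 1 − 0.64 + 0.56) = min(1, 0.92) = 0.92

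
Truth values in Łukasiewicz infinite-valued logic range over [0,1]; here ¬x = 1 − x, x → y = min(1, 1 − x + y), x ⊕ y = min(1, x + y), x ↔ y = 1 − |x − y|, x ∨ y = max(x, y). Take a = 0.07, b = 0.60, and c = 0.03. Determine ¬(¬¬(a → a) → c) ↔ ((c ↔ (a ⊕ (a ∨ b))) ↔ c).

a → a = min(1, 1 − 0.07 + 0.07) = min(1, 1.00) = 1.00
¬(a → a) = 1 − 1.00 = 0.00
¬¬(a → a) = 1 − 0.00 = 1.00
¬¬(a → a) → c = min(1, 1 − 1.00 + 0.03) = min(1, 0.03) = 0.03
¬(¬¬(a → a) → c) = 1 − 0.03 = 0.97
a ∨ b = max(0.07, 0.60) = 0.60
a ⊕ (a ∨ b) = min(1, 0.07 + 0.60) = min(1, 0.67) = 0.67
c ↔ (a ⊕ (a ∨ b)) = 1 − |0.03 − 0.67| = 1 − 0.64 = 0.36
(c ↔ (a ⊕ (a ∨ b))) ↔ c = 1 − |0.36 − 0.03| = 1 − 0.33 = 0.67
¬(¬¬(a → a) → c) ↔ ((c ↔ (a ⊕ (a ∨ b))) ↔ c) = 1 − |0.97 − 0.67| = 1 − 0.30 = 0.70

0.70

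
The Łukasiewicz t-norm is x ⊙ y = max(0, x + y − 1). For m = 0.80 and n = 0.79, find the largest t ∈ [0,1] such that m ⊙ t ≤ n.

0.99

The residuum of the Łukasiewicz t-norm gives the supremum: min(1, 1 − 0.80 + 0.79).
1 − 0.80 + 0.79 = 0.99, so t = min(1, 0.99) = 0.99.
Check: 0.80 ⊙ 0.99 = max(0, 0.79) = 0.79 ≤ 0.79.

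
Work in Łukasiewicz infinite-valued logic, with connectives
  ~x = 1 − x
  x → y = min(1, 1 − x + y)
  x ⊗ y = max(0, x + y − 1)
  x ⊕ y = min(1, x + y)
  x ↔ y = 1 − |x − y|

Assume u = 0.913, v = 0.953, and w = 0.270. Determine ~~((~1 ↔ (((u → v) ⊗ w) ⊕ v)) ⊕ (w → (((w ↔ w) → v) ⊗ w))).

0.953

~1 = 1 − 1.000 = 0.000
u → v = min(1, 1 − 0.913 + 0.953) = min(1, 1.040) = 1.000
(u → v) ⊗ w = max(0, 1.000 + 0.270 − 1) = max(0, 0.270) = 0.270
((u → v) ⊗ w) ⊕ v = min(1, 0.270 + 0.953) = min(1, 1.223) = 1.000
~1 ↔ (((u → v) ⊗ w) ⊕ v) = 1 − |0.000 − 1.000| = 1 − 1.000 = 0.000
w ↔ w = 1 − |0.270 − 0.270| = 1 − 0.000 = 1.000
(w ↔ w) → v = min(1, 1 − 1.000 + 0.953) = min(1, 0.953) = 0.953
((w ↔ w) → v) ⊗ w = max(0, 0.953 + 0.270 − 1) = max(0, 0.223) = 0.223
w → (((w ↔ w) → v) ⊗ w) = min(1, 1 − 0.270 + 0.223) = min(1, 0.953) = 0.953
(~1 ↔ (((u → v) ⊗ w) ⊕ v)) ⊕ (w → (((w ↔ w) → v) ⊗ w)) = min(1, 0.000 + 0.953) = min(1, 0.953) = 0.953
~((~1 ↔ (((u → v) ⊗ w) ⊕ v)) ⊕ (w → (((w ↔ w) → v) ⊗ w))) = 1 − 0.953 = 0.047
~~((~1 ↔ (((u → v) ⊗ w) ⊕ v)) ⊕ (w → (((w ↔ w) → v) ⊗ w))) = 1 − 0.047 = 0.953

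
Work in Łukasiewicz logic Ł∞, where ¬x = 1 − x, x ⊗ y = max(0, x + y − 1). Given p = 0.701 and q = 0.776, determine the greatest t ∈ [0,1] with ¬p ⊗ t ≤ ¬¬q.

¬p = 1 − 0.701 = 0.299
So the left factor is ¬p = 0.299.
¬q = 1 − 0.776 = 0.224
¬¬q = 1 − 0.224 = 0.776
So the right-hand bound is ¬¬q = 0.776.
The residuum of the Łukasiewicz t-norm gives the supremum: min(1, 1 − 0.299 + 0.776).
1 − 0.299 + 0.776 = 1.477, so t = min(1, 1.477) = 1.000.
Check: 0.299 ⊗ 1.000 = max(0, 0.299) = 0.299 ≤ 0.776.

1.000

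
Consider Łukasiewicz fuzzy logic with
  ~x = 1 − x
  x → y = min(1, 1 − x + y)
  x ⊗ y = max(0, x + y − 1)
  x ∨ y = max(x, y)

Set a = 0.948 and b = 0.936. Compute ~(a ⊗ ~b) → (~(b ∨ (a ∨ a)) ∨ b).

0.948

~b = 1 − 0.936 = 0.064
a ⊗ ~b = max(0, 0.948 + 0.064 − 1) = max(0, 0.012) = 0.012
~(a ⊗ ~b) = 1 − 0.012 = 0.988
a ∨ a = max(0.948, 0.948) = 0.948
b ∨ (a ∨ a) = max(0.936, 0.948) = 0.948
~(b ∨ (a ∨ a)) = 1 − 0.948 = 0.052
~(b ∨ (a ∨ a)) ∨ b = max(0.052, 0.936) = 0.936
~(a ⊗ ~b) → (~(b ∨ (a ∨ a)) ∨ b) = min(1, 1 − 0.988 + 0.936) = min(1, 0.948) = 0.948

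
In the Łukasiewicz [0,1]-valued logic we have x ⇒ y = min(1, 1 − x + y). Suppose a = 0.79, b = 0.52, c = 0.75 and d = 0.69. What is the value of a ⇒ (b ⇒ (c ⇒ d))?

c ⇒ d = min(1, 1 − 0.75 + 0.69) = min(1, 0.94) = 0.94
b ⇒ (c ⇒ d) = min(1, 1 − 0.52 + 0.94) = min(1, 1.42) = 1.00
a ⇒ (b ⇒ (c ⇒ d)) = min(1, 1 − 0.79 + 1.00) = min(1, 1.21) = 1.00

1.00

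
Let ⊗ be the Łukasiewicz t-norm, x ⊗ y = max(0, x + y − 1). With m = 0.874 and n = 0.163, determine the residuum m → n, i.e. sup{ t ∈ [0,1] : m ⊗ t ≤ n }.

0.289

The residuum of the Łukasiewicz t-norm gives the supremum: min(1, 1 − 0.874 + 0.163).
1 − 0.874 + 0.163 = 0.289, so t = min(1, 0.289) = 0.289.
Check: 0.874 ⊗ 0.289 = max(0, 0.163) = 0.163 ≤ 0.163.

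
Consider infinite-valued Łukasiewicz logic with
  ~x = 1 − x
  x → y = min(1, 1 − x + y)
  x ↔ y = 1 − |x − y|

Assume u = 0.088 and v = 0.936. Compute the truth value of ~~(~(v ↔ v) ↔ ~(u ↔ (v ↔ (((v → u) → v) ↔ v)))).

v ↔ v = 1 − |0.936 − 0.936| = 1 − 0.000 = 1.000
~(v ↔ v) = 1 − 1.000 = 0.000
v → u = min(1, 1 − 0.936 + 0.088) = min(1, 0.152) = 0.152
(v → u) → v = min(1, 1 − 0.152 + 0.936) = min(1, 1.784) = 1.000
((v → u) → v) ↔ v = 1 − |1.000 − 0.936| = 1 − 0.064 = 0.936
v ↔ (((v → u) → v) ↔ v) = 1 − |0.936 − 0.936| = 1 − 0.000 = 1.000
u ↔ (v ↔ (((v → u) → v) ↔ v)) = 1 − |0.088 − 1.000| = 1 − 0.912 = 0.088
~(u ↔ (v ↔ (((v → u) → v) ↔ v))) = 1 − 0.088 = 0.912
~(v ↔ v) ↔ ~(u ↔ (v ↔ (((v → u) → v) ↔ v))) = 1 − |0.000 − 0.912| = 1 − 0.912 = 0.088
~(~(v ↔ v) ↔ ~(u ↔ (v ↔ (((v → u) → v) ↔ v)))) = 1 − 0.088 = 0.912
~~(~(v ↔ v) ↔ ~(u ↔ (v ↔ (((v → u) → v) ↔ v)))) = 1 − 0.912 = 0.088

0.088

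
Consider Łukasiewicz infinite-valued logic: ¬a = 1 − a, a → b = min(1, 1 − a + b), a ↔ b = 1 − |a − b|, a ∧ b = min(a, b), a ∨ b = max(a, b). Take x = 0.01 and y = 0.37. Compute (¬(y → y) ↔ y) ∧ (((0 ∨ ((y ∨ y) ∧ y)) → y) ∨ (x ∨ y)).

0.63

y → y = min(1, 1 − 0.37 + 0.37) = min(1, 1.00) = 1.00
¬(y → y) = 1 − 1.00 = 0.00
¬(y → y) ↔ y = 1 − |0.00 − 0.37| = 1 − 0.37 = 0.63
y ∨ y = max(0.37, 0.37) = 0.37
(y ∨ y) ∧ y = min(0.37, 0.37) = 0.37
0 ∨ ((y ∨ y) ∧ y) = max(0.00, 0.37) = 0.37
(0 ∨ ((y ∨ y) ∧ y)) → y = min(1, 1 − 0.37 + 0.37) = min(1, 1.00) = 1.00
x ∨ y = max(0.01, 0.37) = 0.37
((0 ∨ ((y ∨ y) ∧ y)) → y) ∨ (x ∨ y) = max(1.00, 0.37) = 1.00
(¬(y → y) ↔ y) ∧ (((0 ∨ ((y ∨ y) ∧ y)) → y) ∨ (x ∨ y)) = min(0.63, 1.00) = 0.63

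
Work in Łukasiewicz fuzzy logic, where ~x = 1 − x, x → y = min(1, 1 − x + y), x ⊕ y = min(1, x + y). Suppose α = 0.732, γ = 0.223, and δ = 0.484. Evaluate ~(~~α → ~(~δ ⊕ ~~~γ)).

0.732

~α = 1 − 0.732 = 0.268
~~α = 1 − 0.268 = 0.732
~δ = 1 − 0.484 = 0.516
~γ = 1 − 0.223 = 0.777
~~γ = 1 − 0.777 = 0.223
~~~γ = 1 − 0.223 = 0.777
~δ ⊕ ~~~γ = min(1, 0.516 + 0.777) = min(1, 1.293) = 1.000
~(~δ ⊕ ~~~γ) = 1 − 1.000 = 0.000
~~α → ~(~δ ⊕ ~~~γ) = min(1, 1 − 0.732 + 0.000) = min(1, 0.268) = 0.268
~(~~α → ~(~δ ⊕ ~~~γ)) = 1 − 0.268 = 0.732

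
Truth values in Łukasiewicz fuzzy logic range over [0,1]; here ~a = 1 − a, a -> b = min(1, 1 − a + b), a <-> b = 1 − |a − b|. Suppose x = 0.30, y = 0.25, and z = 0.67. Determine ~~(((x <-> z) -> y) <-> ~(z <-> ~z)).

x <-> z = 1 − |0.30 − 0.67| = 1 − 0.37 = 0.63
(x <-> z) -> y = min(1, 1 − 0.63 + 0.25) = min(1, 0.62) = 0.62
~z = 1 − 0.67 = 0.33
z <-> ~z = 1 − |0.67 − 0.33| = 1 − 0.34 = 0.66
~(z <-> ~z) = 1 − 0.66 = 0.34
((x <-> z) -> y) <-> ~(z <-> ~z) = 1 − |0.62 − 0.34| = 1 − 0.28 = 0.72
~(((x <-> z) -> y) <-> ~(z <-> ~z)) = 1 − 0.72 = 0.28
~~(((x <-> z) -> y) <-> ~(z <-> ~z)) = 1 − 0.28 = 0.72

0.72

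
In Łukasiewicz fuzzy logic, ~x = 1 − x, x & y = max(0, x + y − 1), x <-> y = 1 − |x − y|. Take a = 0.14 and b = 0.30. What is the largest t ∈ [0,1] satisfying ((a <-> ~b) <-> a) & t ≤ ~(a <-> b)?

0.46

~b = 1 − 0.30 = 0.70
a <-> ~b = 1 − |0.14 − 0.70| = 1 − 0.56 = 0.44
(a <-> ~b) <-> a = 1 − |0.44 − 0.14| = 1 − 0.30 = 0.70
So the left factor is (a <-> ~b) <-> a = 0.70.
a <-> b = 1 − |0.14 − 0.30| = 1 − 0.16 = 0.84
~(a <-> b) = 1 − 0.84 = 0.16
So the right-hand bound is ~(a <-> b) = 0.16.
The residuum of the Łukasiewicz t-norm gives the supremum: min(1, 1 − 0.70 + 0.16).
1 − 0.70 + 0.16 = 0.46, so t = min(1, 0.46) = 0.46.
Check: 0.70 & 0.46 = max(0, 0.16) = 0.16 ≤ 0.16.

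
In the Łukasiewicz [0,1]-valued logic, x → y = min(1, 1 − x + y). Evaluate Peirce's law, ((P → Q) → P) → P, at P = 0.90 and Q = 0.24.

0.90

P → Q = min(1, 1 − 0.90 + 0.24) = min(1, 0.34) = 0.34
(P → Q) → P = min(1, 1 − 0.34 + 0.90) = min(1, 1.56) = 1.00
((P → Q) → P) → P = min(1, 1 − 1.00 + 0.90) = min(1, 0.90) = 0.90
(The value 0.90 < 1 shows this instance is not satisfied; not a Ł∞-tautology in general.)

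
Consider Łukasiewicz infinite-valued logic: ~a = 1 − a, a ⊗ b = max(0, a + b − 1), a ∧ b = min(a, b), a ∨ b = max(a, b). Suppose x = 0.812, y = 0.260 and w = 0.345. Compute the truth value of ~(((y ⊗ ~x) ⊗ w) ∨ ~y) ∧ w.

0.260

~x = 1 − 0.812 = 0.188
y ⊗ ~x = max(0, 0.260 + 0.188 − 1) = max(0, -0.552) = 0.000
(y ⊗ ~x) ⊗ w = max(0, 0.000 + 0.345 − 1) = max(0, -0.655) = 0.000
~y = 1 − 0.260 = 0.740
((y ⊗ ~x) ⊗ w) ∨ ~y = max(0.000, 0.740) = 0.740
~(((y ⊗ ~x) ⊗ w) ∨ ~y) = 1 − 0.740 = 0.260
~(((y ⊗ ~x) ⊗ w) ∨ ~y) ∧ w = min(0.260, 0.345) = 0.260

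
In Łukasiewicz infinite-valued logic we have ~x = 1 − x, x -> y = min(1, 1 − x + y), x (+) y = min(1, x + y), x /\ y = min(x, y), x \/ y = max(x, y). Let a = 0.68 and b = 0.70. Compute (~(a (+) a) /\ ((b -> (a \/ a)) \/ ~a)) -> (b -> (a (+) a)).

a (+) a = min(1, 0.68 + 0.68) = min(1, 1.36) = 1.00
~(a (+) a) = 1 − 1.00 = 0.00
a \/ a = max(0.68, 0.68) = 0.68
b -> (a \/ a) = min(1, 1 − 0.70 + 0.68) = min(1, 0.98) = 0.98
~a = 1 − 0.68 = 0.32
(b -> (a \/ a)) \/ ~a = max(0.98, 0.32) = 0.98
~(a (+) a) /\ ((b -> (a \/ a)) \/ ~a) = min(0.00, 0.98) = 0.00
b -> (a (+) a) = min(1, 1 − 0.70 + 1.00) = min(1, 1.30) = 1.00
(~(a (+) a) /\ ((b -> (a \/ a)) \/ ~a)) -> (b -> (a (+) a)) = min(1, 1 − 0.00 + 1.00) = min(1, 2.00) = 1.00

1.00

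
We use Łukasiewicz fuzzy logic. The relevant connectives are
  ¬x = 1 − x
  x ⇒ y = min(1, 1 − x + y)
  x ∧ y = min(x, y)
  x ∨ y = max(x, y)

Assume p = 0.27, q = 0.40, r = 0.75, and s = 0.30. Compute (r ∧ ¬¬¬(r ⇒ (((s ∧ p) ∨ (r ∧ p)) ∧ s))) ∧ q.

s ∧ p = min(0.30, 0.27) = 0.27
r ∧ p = min(0.75, 0.27) = 0.27
(s ∧ p) ∨ (r ∧ p) = max(0.27, 0.27) = 0.27
((s ∧ p) ∨ (r ∧ p)) ∧ s = min(0.27, 0.30) = 0.27
r ⇒ (((s ∧ p) ∨ (r ∧ p)) ∧ s) = min(1, 1 − 0.75 + 0.27) = min(1, 0.52) = 0.52
¬(r ⇒ (((s ∧ p) ∨ (r ∧ p)) ∧ s)) = 1 − 0.52 = 0.48
¬¬(r ⇒ (((s ∧ p) ∨ (r ∧ p)) ∧ s)) = 1 − 0.48 = 0.52
¬¬¬(r ⇒ (((s ∧ p) ∨ (r ∧ p)) ∧ s)) = 1 − 0.52 = 0.48
r ∧ ¬¬¬(r ⇒ (((s ∧ p) ∨ (r ∧ p)) ∧ s)) = min(0.75, 0.48) = 0.48
(r ∧ ¬¬¬(r ⇒ (((s ∧ p) ∨ (r ∧ p)) ∧ s))) ∧ q = min(0.48, 0.40) = 0.40

0.40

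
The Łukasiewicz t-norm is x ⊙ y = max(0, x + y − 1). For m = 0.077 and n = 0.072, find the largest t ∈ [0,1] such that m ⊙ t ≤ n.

0.995

The residuum of the Łukasiewicz t-norm gives the supremum: min(1, 1 − 0.077 + 0.072).
1 − 0.077 + 0.072 = 0.995, so t = min(1, 0.995) = 0.995.
Check: 0.077 ⊙ 0.995 = max(0, 0.072) = 0.072 ≤ 0.072.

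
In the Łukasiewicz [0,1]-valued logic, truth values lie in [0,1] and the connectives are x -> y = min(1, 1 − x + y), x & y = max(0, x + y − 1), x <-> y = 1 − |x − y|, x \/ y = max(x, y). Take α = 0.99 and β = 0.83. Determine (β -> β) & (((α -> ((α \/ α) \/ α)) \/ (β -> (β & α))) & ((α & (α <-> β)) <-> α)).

0.84

β -> β = min(1, 1 − 0.83 + 0.83) = min(1, 1.00) = 1.00
α \/ α = max(0.99, 0.99) = 0.99
(α \/ α) \/ α = max(0.99, 0.99) = 0.99
α -> ((α \/ α) \/ α) = min(1, 1 − 0.99 + 0.99) = min(1, 1.00) = 1.00
β & α = max(0, 0.83 + 0.99 − 1) = max(0, 0.82) = 0.82
β -> (β & α) = min(1, 1 − 0.83 + 0.82) = min(1, 0.99) = 0.99
(α -> ((α \/ α) \/ α)) \/ (β -> (β & α)) = max(1.00, 0.99) = 1.00
α <-> β = 1 − |0.99 − 0.83| = 1 − 0.16 = 0.84
α & (α <-> β) = max(0, 0.99 + 0.84 − 1) = max(0, 0.83) = 0.83
(α & (α <-> β)) <-> α = 1 − |0.83 − 0.99| = 1 − 0.16 = 0.84
((α -> ((α \/ α) \/ α)) \/ (β -> (β & α))) & ((α & (α <-> β)) <-> α) = max(0, 1.00 + 0.84 − 1) = max(0, 0.84) = 0.84
(β -> β) & (((α -> ((α \/ α) \/ α)) \/ (β -> (β & α))) & ((α & (α <-> β)) <-> α)) = max(0, 1.00 + 0.84 − 1) = max(0, 0.84) = 0.84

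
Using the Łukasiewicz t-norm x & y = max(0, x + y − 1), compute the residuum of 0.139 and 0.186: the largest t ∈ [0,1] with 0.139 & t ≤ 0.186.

1.000

The residuum of the Łukasiewicz t-norm gives the supremum: min(1, 1 − 0.139 + 0.186).
1 − 0.139 + 0.186 = 1.047, so t = min(1, 1.047) = 1.000.
Check: 0.139 & 1.000 = max(0, 0.139) = 0.139 ≤ 0.186.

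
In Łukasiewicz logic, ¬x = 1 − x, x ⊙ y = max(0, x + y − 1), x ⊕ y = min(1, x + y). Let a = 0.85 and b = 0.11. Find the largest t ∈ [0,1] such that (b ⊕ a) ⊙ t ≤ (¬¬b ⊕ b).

b ⊕ a = min(1, 0.11 + 0.85) = min(1, 0.96) = 0.96
So the left factor is b ⊕ a = 0.96.
¬b = 1 − 0.11 = 0.89
¬¬b = 1 − 0.89 = 0.11
¬¬b ⊕ b = min(1, 0.11 + 0.11) = min(1, 0.22) = 0.22
So the right-hand bound is ¬¬b ⊕ b = 0.22.
The residuum of the Łukasiewicz t-norm gives the supremum: min(1, 1 − 0.96 + 0.22).
1 − 0.96 + 0.22 = 0.26, so t = min(1, 0.26) = 0.26.
Check: 0.96 ⊙ 0.26 = max(0, 0.22) = 0.22 ≤ 0.22.

0.26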